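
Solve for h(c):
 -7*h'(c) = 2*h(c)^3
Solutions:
 h(c) = -sqrt(14)*sqrt(-1/(C1 - 2*c))/2
 h(c) = sqrt(14)*sqrt(-1/(C1 - 2*c))/2


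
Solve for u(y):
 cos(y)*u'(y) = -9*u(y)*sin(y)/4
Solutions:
 u(y) = C1*cos(y)^(9/4)


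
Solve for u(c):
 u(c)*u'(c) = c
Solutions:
 u(c) = -sqrt(C1 + c^2)
 u(c) = sqrt(C1 + c^2)


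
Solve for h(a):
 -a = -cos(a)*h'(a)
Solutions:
 h(a) = C1 + Integral(a/cos(a), a)


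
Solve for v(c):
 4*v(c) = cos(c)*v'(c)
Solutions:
 v(c) = C1*(sin(c)^2 + 2*sin(c) + 1)/(sin(c)^2 - 2*sin(c) + 1)


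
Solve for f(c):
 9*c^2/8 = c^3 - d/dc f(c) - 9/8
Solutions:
 f(c) = C1 + c^4/4 - 3*c^3/8 - 9*c/8


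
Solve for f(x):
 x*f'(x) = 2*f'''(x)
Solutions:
 f(x) = C1 + Integral(C2*airyai(2^(2/3)*x/2) + C3*airybi(2^(2/3)*x/2), x)


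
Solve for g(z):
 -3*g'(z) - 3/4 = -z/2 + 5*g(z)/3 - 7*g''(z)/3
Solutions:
 g(z) = C1*exp(z*(9 - sqrt(221))/14) + C2*exp(z*(9 + sqrt(221))/14) + 3*z/10 - 99/100


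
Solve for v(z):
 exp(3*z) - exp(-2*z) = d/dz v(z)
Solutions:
 v(z) = C1 + exp(3*z)/3 + exp(-2*z)/2


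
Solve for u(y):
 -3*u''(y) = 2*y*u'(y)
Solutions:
 u(y) = C1 + C2*erf(sqrt(3)*y/3)


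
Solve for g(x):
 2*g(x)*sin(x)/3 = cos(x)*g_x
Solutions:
 g(x) = C1/cos(x)^(2/3)


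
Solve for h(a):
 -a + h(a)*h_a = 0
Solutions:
 h(a) = -sqrt(C1 + a^2)
 h(a) = sqrt(C1 + a^2)


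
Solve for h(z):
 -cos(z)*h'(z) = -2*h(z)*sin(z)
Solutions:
 h(z) = C1/cos(z)^2


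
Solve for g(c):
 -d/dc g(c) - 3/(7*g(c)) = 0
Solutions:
 g(c) = -sqrt(C1 - 42*c)/7
 g(c) = sqrt(C1 - 42*c)/7


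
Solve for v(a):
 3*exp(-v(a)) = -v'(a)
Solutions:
 v(a) = log(C1 - 3*a)


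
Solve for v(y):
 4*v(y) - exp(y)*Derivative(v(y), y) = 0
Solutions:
 v(y) = C1*exp(-4*exp(-y))


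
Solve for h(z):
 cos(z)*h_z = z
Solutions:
 h(z) = C1 + Integral(z/cos(z), z)


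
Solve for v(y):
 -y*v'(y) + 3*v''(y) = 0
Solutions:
 v(y) = C1 + C2*erfi(sqrt(6)*y/6)


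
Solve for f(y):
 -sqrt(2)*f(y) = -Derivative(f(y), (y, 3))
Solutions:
 f(y) = C3*exp(2^(1/6)*y) + (C1*sin(2^(1/6)*sqrt(3)*y/2) + C2*cos(2^(1/6)*sqrt(3)*y/2))*exp(-2^(1/6)*y/2)


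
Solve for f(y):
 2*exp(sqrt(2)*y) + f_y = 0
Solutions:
 f(y) = C1 - sqrt(2)*exp(sqrt(2)*y)


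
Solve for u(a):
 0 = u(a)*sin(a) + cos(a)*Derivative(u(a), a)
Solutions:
 u(a) = C1*cos(a)


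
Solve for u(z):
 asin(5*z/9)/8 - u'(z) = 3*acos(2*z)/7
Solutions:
 u(z) = C1 - 3*z*acos(2*z)/7 + z*asin(5*z/9)/8 + 3*sqrt(1 - 4*z^2)/14 + sqrt(81 - 25*z^2)/40


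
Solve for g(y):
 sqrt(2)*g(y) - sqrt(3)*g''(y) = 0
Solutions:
 g(y) = C1*exp(-2^(1/4)*3^(3/4)*y/3) + C2*exp(2^(1/4)*3^(3/4)*y/3)


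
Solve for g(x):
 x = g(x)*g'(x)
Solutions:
 g(x) = -sqrt(C1 + x^2)
 g(x) = sqrt(C1 + x^2)


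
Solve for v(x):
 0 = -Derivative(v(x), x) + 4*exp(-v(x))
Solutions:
 v(x) = log(C1 + 4*x)


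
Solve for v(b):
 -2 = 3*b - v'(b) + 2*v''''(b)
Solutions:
 v(b) = C1 + C4*exp(2^(2/3)*b/2) + 3*b^2/2 + 2*b + (C2*sin(2^(2/3)*sqrt(3)*b/4) + C3*cos(2^(2/3)*sqrt(3)*b/4))*exp(-2^(2/3)*b/4)


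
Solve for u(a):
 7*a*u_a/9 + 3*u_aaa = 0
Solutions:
 u(a) = C1 + Integral(C2*airyai(-7^(1/3)*a/3) + C3*airybi(-7^(1/3)*a/3), a)


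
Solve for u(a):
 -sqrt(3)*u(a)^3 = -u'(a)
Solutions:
 u(a) = -sqrt(2)*sqrt(-1/(C1 + sqrt(3)*a))/2
 u(a) = sqrt(2)*sqrt(-1/(C1 + sqrt(3)*a))/2


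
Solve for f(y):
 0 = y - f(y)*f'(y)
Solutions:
 f(y) = -sqrt(C1 + y^2)
 f(y) = sqrt(C1 + y^2)


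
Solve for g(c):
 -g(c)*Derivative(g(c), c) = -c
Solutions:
 g(c) = -sqrt(C1 + c^2)
 g(c) = sqrt(C1 + c^2)


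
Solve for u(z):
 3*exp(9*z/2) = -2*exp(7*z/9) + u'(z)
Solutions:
 u(z) = C1 + 18*exp(7*z/9)/7 + 2*exp(9*z/2)/3


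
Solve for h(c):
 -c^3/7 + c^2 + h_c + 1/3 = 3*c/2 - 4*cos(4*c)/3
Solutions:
 h(c) = C1 + c^4/28 - c^3/3 + 3*c^2/4 - c/3 - sin(4*c)/3


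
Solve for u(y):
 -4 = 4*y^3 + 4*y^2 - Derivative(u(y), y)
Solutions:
 u(y) = C1 + y^4 + 4*y^3/3 + 4*y


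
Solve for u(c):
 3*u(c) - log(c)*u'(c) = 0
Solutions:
 u(c) = C1*exp(3*li(c))


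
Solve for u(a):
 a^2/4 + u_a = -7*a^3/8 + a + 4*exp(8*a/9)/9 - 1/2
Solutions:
 u(a) = C1 - 7*a^4/32 - a^3/12 + a^2/2 - a/2 + exp(8*a/9)/2


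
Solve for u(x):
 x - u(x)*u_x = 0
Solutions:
 u(x) = -sqrt(C1 + x^2)
 u(x) = sqrt(C1 + x^2)


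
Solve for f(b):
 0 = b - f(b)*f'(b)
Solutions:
 f(b) = -sqrt(C1 + b^2)
 f(b) = sqrt(C1 + b^2)


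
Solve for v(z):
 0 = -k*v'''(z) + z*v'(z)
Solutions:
 v(z) = C1 + Integral(C2*airyai(z*(1/k)^(1/3)) + C3*airybi(z*(1/k)^(1/3)), z)


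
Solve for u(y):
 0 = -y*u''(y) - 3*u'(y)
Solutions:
 u(y) = C1 + C2/y^2


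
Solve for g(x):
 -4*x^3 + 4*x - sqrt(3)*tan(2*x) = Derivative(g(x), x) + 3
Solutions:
 g(x) = C1 - x^4 + 2*x^2 - 3*x + sqrt(3)*log(cos(2*x))/2


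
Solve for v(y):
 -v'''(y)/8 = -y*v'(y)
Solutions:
 v(y) = C1 + Integral(C2*airyai(2*y) + C3*airybi(2*y), y)


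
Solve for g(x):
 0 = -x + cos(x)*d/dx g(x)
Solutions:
 g(x) = C1 + Integral(x/cos(x), x)


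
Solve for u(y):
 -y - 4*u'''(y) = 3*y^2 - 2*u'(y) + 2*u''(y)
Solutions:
 u(y) = C1 + C2*exp(-y) + C3*exp(y/2) + y^3/2 + 7*y^2/4 + 19*y/2


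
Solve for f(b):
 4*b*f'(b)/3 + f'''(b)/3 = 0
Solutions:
 f(b) = C1 + Integral(C2*airyai(-2^(2/3)*b) + C3*airybi(-2^(2/3)*b), b)


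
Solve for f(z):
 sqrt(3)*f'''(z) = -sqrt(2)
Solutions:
 f(z) = C1 + C2*z + C3*z^2 - sqrt(6)*z^3/18


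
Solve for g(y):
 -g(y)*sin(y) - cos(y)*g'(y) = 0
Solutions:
 g(y) = C1*cos(y)


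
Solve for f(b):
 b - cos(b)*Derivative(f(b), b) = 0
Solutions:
 f(b) = C1 + Integral(b/cos(b), b)


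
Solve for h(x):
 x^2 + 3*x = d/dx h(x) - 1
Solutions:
 h(x) = C1 + x^3/3 + 3*x^2/2 + x


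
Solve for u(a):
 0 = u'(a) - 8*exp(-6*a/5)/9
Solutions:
 u(a) = C1 - 20*exp(-6*a/5)/27


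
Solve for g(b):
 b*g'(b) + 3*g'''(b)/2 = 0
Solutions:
 g(b) = C1 + Integral(C2*airyai(-2^(1/3)*3^(2/3)*b/3) + C3*airybi(-2^(1/3)*3^(2/3)*b/3), b)


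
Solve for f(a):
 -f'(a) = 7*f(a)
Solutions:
 f(a) = C1*exp(-7*a)


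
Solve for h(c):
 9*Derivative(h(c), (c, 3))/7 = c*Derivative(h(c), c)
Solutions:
 h(c) = C1 + Integral(C2*airyai(21^(1/3)*c/3) + C3*airybi(21^(1/3)*c/3), c)


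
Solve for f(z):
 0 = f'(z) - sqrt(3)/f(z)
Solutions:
 f(z) = -sqrt(C1 + 2*sqrt(3)*z)
 f(z) = sqrt(C1 + 2*sqrt(3)*z)


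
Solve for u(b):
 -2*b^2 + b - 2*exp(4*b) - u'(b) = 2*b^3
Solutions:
 u(b) = C1 - b^4/2 - 2*b^3/3 + b^2/2 - exp(4*b)/2


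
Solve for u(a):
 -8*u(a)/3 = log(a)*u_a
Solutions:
 u(a) = C1*exp(-8*li(a)/3)


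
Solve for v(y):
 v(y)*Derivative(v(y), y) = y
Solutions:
 v(y) = -sqrt(C1 + y^2)
 v(y) = sqrt(C1 + y^2)


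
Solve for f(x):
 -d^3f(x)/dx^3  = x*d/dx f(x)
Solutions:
 f(x) = C1 + Integral(C2*airyai(-x) + C3*airybi(-x), x)


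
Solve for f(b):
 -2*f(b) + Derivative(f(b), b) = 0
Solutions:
 f(b) = C1*exp(2*b)


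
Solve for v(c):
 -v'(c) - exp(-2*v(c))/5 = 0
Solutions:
 v(c) = log(-sqrt(C1 - 10*c)) - log(5)
 v(c) = log(C1 - 10*c)/2 - log(5)


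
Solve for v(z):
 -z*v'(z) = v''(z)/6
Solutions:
 v(z) = C1 + C2*erf(sqrt(3)*z)


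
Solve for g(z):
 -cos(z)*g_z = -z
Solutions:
 g(z) = C1 + Integral(z/cos(z), z)


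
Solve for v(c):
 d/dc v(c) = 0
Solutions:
 v(c) = C1


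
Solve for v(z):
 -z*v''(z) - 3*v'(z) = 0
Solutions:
 v(z) = C1 + C2/z^2


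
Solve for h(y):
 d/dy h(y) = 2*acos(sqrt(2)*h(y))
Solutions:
 Integral(1/acos(sqrt(2)*_y), (_y, h(y))) = C1 + 2*y


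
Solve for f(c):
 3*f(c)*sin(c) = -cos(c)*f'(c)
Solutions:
 f(c) = C1*cos(c)^3


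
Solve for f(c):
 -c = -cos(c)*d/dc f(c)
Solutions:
 f(c) = C1 + Integral(c/cos(c), c)


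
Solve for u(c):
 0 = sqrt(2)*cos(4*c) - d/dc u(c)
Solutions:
 u(c) = C1 + sqrt(2)*sin(4*c)/4


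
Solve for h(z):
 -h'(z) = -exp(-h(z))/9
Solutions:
 h(z) = log(C1 + z/9)


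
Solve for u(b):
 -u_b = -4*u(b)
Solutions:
 u(b) = C1*exp(4*b)


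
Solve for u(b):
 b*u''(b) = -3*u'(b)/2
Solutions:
 u(b) = C1 + C2/sqrt(b)


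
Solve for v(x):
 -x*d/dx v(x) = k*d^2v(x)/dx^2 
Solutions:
 v(x) = C1 + C2*sqrt(k)*erf(sqrt(2)*x*sqrt(1/k)/2)


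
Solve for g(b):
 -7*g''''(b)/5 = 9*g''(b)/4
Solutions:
 g(b) = C1 + C2*b + C3*sin(3*sqrt(35)*b/14) + C4*cos(3*sqrt(35)*b/14)


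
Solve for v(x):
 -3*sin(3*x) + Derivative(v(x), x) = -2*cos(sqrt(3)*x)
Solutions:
 v(x) = C1 - 2*sqrt(3)*sin(sqrt(3)*x)/3 - cos(3*x)


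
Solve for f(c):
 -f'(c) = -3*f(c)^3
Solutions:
 f(c) = -sqrt(2)*sqrt(-1/(C1 + 3*c))/2
 f(c) = sqrt(2)*sqrt(-1/(C1 + 3*c))/2


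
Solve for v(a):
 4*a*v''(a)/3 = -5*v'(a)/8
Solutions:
 v(a) = C1 + C2*a^(17/32)


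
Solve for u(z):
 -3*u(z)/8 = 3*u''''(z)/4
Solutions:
 u(z) = (C1*sin(2^(1/4)*z/2) + C2*cos(2^(1/4)*z/2))*exp(-2^(1/4)*z/2) + (C3*sin(2^(1/4)*z/2) + C4*cos(2^(1/4)*z/2))*exp(2^(1/4)*z/2)


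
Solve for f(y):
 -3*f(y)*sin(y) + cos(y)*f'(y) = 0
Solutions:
 f(y) = C1/cos(y)^3


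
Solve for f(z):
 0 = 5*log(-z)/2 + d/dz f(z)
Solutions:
 f(z) = C1 - 5*z*log(-z)/2 + 5*z/2


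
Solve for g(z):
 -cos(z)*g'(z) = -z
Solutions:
 g(z) = C1 + Integral(z/cos(z), z)


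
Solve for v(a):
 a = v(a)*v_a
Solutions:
 v(a) = -sqrt(C1 + a^2)
 v(a) = sqrt(C1 + a^2)


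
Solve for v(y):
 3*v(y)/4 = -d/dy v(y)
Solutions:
 v(y) = C1*exp(-3*y/4)


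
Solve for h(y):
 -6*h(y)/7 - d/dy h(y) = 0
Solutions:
 h(y) = C1*exp(-6*y/7)


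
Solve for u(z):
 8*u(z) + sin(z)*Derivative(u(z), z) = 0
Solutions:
 u(z) = C1*(cos(z)^4 + 4*cos(z)^3 + 6*cos(z)^2 + 4*cos(z) + 1)/(cos(z)^4 - 4*cos(z)^3 + 6*cos(z)^2 - 4*cos(z) + 1)


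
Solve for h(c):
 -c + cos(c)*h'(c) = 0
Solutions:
 h(c) = C1 + Integral(c/cos(c), c)


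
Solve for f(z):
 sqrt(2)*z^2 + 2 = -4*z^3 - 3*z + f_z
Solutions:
 f(z) = C1 + z^4 + sqrt(2)*z^3/3 + 3*z^2/2 + 2*z


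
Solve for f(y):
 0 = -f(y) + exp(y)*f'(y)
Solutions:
 f(y) = C1*exp(-exp(-y))


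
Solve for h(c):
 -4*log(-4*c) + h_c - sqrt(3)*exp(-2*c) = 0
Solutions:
 h(c) = C1 + 4*c*log(-c) + 4*c*(-1 + 2*log(2)) - sqrt(3)*exp(-2*c)/2


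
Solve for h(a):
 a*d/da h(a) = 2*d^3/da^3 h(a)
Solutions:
 h(a) = C1 + Integral(C2*airyai(2^(2/3)*a/2) + C3*airybi(2^(2/3)*a/2), a)


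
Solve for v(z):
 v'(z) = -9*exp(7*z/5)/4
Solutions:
 v(z) = C1 - 45*exp(7*z/5)/28


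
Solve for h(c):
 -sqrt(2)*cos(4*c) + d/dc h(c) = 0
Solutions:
 h(c) = C1 + sqrt(2)*sin(4*c)/4


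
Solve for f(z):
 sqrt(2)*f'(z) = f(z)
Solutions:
 f(z) = C1*exp(sqrt(2)*z/2)


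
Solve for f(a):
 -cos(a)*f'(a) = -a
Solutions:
 f(a) = C1 + Integral(a/cos(a), a)


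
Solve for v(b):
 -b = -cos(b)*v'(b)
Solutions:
 v(b) = C1 + Integral(b/cos(b), b)


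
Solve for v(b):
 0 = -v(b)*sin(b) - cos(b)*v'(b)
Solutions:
 v(b) = C1*cos(b)


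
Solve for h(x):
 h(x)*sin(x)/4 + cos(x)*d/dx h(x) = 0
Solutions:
 h(x) = C1*cos(x)^(1/4)


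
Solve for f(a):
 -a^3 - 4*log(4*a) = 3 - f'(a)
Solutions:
 f(a) = C1 + a^4/4 + 4*a*log(a) - a + a*log(256)


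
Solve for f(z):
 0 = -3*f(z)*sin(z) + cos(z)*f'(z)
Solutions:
 f(z) = C1/cos(z)^3


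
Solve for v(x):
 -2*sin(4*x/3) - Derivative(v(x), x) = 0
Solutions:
 v(x) = C1 + 3*cos(4*x/3)/2


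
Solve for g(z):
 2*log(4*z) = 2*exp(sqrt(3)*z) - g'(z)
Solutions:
 g(z) = C1 - 2*z*log(z) + 2*z*(1 - 2*log(2)) + 2*sqrt(3)*exp(sqrt(3)*z)/3


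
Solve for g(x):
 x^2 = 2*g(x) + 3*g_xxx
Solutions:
 g(x) = C3*exp(-2^(1/3)*3^(2/3)*x/3) + x^2/2 + (C1*sin(2^(1/3)*3^(1/6)*x/2) + C2*cos(2^(1/3)*3^(1/6)*x/2))*exp(2^(1/3)*3^(2/3)*x/6)


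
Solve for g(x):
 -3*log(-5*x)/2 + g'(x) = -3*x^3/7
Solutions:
 g(x) = C1 - 3*x^4/28 + 3*x*log(-x)/2 + 3*x*(-1 + log(5))/2


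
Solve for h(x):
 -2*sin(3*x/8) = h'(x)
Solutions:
 h(x) = C1 + 16*cos(3*x/8)/3


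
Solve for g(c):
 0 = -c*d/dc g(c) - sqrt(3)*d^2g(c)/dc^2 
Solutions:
 g(c) = C1 + C2*erf(sqrt(2)*3^(3/4)*c/6)


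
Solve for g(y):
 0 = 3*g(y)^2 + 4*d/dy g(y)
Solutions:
 g(y) = 4/(C1 + 3*y)


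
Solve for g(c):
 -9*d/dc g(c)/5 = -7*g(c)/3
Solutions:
 g(c) = C1*exp(35*c/27)


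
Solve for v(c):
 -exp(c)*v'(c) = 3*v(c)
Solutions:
 v(c) = C1*exp(3*exp(-c))


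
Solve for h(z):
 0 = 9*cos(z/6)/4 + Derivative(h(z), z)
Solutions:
 h(z) = C1 - 27*sin(z/6)/2


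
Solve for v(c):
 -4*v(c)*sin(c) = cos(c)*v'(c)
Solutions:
 v(c) = C1*cos(c)^4


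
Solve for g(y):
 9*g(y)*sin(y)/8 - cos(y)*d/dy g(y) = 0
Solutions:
 g(y) = C1/cos(y)^(9/8)


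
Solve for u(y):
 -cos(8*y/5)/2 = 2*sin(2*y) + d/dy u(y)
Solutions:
 u(y) = C1 - 5*sin(8*y/5)/16 + cos(2*y)


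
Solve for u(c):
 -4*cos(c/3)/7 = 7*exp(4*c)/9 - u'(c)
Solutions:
 u(c) = C1 + 7*exp(4*c)/36 + 12*sin(c/3)/7


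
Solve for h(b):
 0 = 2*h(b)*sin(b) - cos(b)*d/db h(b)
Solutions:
 h(b) = C1/cos(b)^2


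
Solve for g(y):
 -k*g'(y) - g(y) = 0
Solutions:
 g(y) = C1*exp(-y/k)


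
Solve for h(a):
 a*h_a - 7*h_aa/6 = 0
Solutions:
 h(a) = C1 + C2*erfi(sqrt(21)*a/7)


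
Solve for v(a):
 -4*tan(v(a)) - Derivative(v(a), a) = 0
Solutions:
 v(a) = pi - asin(C1*exp(-4*a))
 v(a) = asin(C1*exp(-4*a))


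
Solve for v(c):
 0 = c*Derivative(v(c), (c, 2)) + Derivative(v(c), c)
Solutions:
 v(c) = C1 + C2*log(c)


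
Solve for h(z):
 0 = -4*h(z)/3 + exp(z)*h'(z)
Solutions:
 h(z) = C1*exp(-4*exp(-z)/3)


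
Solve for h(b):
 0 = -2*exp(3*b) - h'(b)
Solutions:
 h(b) = C1 - 2*exp(3*b)/3


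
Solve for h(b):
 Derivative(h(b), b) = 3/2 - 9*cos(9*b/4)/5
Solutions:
 h(b) = C1 + 3*b/2 - 4*sin(9*b/4)/5


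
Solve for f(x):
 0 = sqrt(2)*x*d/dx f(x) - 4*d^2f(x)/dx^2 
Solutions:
 f(x) = C1 + C2*erfi(2^(3/4)*x/4)


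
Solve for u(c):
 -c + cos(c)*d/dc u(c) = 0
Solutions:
 u(c) = C1 + Integral(c/cos(c), c)


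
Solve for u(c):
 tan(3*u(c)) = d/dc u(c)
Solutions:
 u(c) = -asin(C1*exp(3*c))/3 + pi/3
 u(c) = asin(C1*exp(3*c))/3


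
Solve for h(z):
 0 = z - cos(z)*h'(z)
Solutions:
 h(z) = C1 + Integral(z/cos(z), z)


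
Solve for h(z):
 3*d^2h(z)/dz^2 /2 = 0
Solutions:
 h(z) = C1 + C2*z


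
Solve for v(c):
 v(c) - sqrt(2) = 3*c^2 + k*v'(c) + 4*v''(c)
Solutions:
 v(c) = C1*exp(c*(-k + sqrt(k^2 + 16))/8) + C2*exp(-c*(k + sqrt(k^2 + 16))/8) + 3*c^2 + 6*c*k + 6*k^2 + sqrt(2) + 24


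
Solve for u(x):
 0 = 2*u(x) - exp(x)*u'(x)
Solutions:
 u(x) = C1*exp(-2*exp(-x))


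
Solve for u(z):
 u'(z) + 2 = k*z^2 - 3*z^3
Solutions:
 u(z) = C1 + k*z^3/3 - 3*z^4/4 - 2*z


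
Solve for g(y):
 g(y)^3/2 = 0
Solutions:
 g(y) = 0


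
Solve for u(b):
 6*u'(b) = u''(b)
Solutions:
 u(b) = C1 + C2*exp(6*b)


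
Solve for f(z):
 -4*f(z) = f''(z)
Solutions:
 f(z) = C1*sin(2*z) + C2*cos(2*z)


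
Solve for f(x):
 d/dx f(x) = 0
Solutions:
 f(x) = C1


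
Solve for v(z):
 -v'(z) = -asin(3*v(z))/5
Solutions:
 Integral(1/asin(3*_y), (_y, v(z))) = C1 + z/5


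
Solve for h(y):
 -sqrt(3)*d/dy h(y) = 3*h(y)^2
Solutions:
 h(y) = 1/(C1 + sqrt(3)*y)


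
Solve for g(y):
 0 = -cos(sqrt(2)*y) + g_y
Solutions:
 g(y) = C1 + sqrt(2)*sin(sqrt(2)*y)/2


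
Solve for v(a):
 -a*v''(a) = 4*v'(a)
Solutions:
 v(a) = C1 + C2/a^3


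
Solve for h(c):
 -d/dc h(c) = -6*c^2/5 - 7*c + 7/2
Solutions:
 h(c) = C1 + 2*c^3/5 + 7*c^2/2 - 7*c/2


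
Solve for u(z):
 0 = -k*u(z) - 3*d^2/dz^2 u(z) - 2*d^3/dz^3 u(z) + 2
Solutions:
 u(z) = C1*exp(-z*((2*k + sqrt((2*k + 1)^2 - 1) + 1)^(1/3) + 1 + (2*k + sqrt((2*k + 1)^2 - 1) + 1)^(-1/3))/2) + C2*exp(z*((2*k + sqrt((2*k + 1)^2 - 1) + 1)^(1/3)/4 - sqrt(3)*I*(2*k + sqrt((2*k + 1)^2 - 1) + 1)^(1/3)/4 - 1/2 - 1/((-1 + sqrt(3)*I)*(2*k + sqrt((2*k + 1)^2 - 1) + 1)^(1/3)))) + C3*exp(z*((2*k + sqrt((2*k + 1)^2 - 1) + 1)^(1/3)/4 + sqrt(3)*I*(2*k + sqrt((2*k + 1)^2 - 1) + 1)^(1/3)/4 - 1/2 + 1/((1 + sqrt(3)*I)*(2*k + sqrt((2*k + 1)^2 - 1) + 1)^(1/3)))) + 2/k


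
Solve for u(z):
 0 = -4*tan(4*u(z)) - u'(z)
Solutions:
 u(z) = -asin(C1*exp(-16*z))/4 + pi/4
 u(z) = asin(C1*exp(-16*z))/4


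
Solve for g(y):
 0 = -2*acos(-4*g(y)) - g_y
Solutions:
 Integral(1/acos(-4*_y), (_y, g(y))) = C1 - 2*y


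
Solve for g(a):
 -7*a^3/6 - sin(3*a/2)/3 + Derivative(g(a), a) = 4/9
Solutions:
 g(a) = C1 + 7*a^4/24 + 4*a/9 - 2*cos(3*a/2)/9


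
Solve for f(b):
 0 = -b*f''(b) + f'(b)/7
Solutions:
 f(b) = C1 + C2*b^(8/7)


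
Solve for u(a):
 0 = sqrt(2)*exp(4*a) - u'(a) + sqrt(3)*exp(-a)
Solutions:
 u(a) = C1 + sqrt(2)*exp(4*a)/4 - sqrt(3)*exp(-a)


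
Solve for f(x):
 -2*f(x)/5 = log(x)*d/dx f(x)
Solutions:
 f(x) = C1*exp(-2*li(x)/5)


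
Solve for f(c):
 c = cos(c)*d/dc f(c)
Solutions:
 f(c) = C1 + Integral(c/cos(c), c)


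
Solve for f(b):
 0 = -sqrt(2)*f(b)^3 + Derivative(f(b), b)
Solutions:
 f(b) = -sqrt(2)*sqrt(-1/(C1 + sqrt(2)*b))/2
 f(b) = sqrt(2)*sqrt(-1/(C1 + sqrt(2)*b))/2


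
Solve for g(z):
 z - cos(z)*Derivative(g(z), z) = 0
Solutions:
 g(z) = C1 + Integral(z/cos(z), z)


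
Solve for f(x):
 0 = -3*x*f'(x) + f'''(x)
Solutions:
 f(x) = C1 + Integral(C2*airyai(3^(1/3)*x) + C3*airybi(3^(1/3)*x), x)


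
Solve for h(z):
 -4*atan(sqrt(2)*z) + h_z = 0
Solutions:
 h(z) = C1 + 4*z*atan(sqrt(2)*z) - sqrt(2)*log(2*z^2 + 1)


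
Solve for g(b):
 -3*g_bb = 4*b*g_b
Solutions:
 g(b) = C1 + C2*erf(sqrt(6)*b/3)


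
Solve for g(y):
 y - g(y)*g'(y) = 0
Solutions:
 g(y) = -sqrt(C1 + y^2)
 g(y) = sqrt(C1 + y^2)


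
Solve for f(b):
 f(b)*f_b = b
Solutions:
 f(b) = -sqrt(C1 + b^2)
 f(b) = sqrt(C1 + b^2)


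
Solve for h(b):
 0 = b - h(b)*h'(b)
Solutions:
 h(b) = -sqrt(C1 + b^2)
 h(b) = sqrt(C1 + b^2)


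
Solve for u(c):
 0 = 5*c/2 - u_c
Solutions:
 u(c) = C1 + 5*c^2/4


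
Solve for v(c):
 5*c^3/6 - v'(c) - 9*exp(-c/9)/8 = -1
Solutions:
 v(c) = C1 + 5*c^4/24 + c + 81*exp(-c/9)/8


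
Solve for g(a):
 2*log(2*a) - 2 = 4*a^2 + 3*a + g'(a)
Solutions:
 g(a) = C1 - 4*a^3/3 - 3*a^2/2 + 2*a*log(a) - 4*a + 2*a*log(2)


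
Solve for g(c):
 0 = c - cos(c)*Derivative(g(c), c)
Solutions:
 g(c) = C1 + Integral(c/cos(c), c)


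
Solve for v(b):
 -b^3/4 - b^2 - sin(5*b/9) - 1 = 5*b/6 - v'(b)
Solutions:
 v(b) = C1 + b^4/16 + b^3/3 + 5*b^2/12 + b - 9*cos(5*b/9)/5


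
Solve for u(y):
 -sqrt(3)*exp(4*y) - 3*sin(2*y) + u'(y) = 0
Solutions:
 u(y) = C1 + sqrt(3)*exp(4*y)/4 - 3*cos(2*y)/2


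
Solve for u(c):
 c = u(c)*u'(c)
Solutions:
 u(c) = -sqrt(C1 + c^2)
 u(c) = sqrt(C1 + c^2)


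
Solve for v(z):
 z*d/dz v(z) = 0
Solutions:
 v(z) = C1


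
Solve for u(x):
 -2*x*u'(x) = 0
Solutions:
 u(x) = C1


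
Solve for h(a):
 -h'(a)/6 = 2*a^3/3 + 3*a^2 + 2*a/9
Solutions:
 h(a) = C1 - a^4 - 6*a^3 - 2*a^2/3


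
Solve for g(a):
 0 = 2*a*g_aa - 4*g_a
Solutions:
 g(a) = C1 + C2*a^3


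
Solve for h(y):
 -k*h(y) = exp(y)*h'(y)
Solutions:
 h(y) = C1*exp(k*exp(-y))


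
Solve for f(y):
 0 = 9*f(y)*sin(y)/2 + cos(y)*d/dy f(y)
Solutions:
 f(y) = C1*cos(y)^(9/2)


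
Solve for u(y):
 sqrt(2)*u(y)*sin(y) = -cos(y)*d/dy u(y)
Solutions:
 u(y) = C1*cos(y)^(sqrt(2))


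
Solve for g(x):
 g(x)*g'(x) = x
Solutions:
 g(x) = -sqrt(C1 + x^2)
 g(x) = sqrt(C1 + x^2)


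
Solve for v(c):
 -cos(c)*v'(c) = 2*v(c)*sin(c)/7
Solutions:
 v(c) = C1*cos(c)^(2/7)


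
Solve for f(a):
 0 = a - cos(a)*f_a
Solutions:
 f(a) = C1 + Integral(a/cos(a), a)


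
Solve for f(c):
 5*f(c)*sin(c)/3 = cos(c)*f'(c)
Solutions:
 f(c) = C1/cos(c)^(5/3)


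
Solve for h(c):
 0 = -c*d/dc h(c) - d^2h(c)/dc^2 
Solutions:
 h(c) = C1 + C2*erf(sqrt(2)*c/2)


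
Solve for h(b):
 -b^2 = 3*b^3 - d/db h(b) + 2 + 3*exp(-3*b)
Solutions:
 h(b) = C1 + 3*b^4/4 + b^3/3 + 2*b - exp(-3*b)


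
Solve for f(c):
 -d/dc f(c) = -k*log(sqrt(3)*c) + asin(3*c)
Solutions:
 f(c) = C1 + c*k*(log(c) - 1) + c*k*log(3)/2 - c*asin(3*c) - sqrt(1 - 9*c^2)/3


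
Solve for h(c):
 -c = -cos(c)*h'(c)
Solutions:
 h(c) = C1 + Integral(c/cos(c), c)


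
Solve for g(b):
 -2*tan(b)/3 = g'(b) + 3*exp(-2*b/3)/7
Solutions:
 g(b) = C1 - log(tan(b)^2 + 1)/3 + 9*exp(-2*b/3)/14


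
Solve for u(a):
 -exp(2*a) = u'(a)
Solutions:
 u(a) = C1 - exp(2*a)/2


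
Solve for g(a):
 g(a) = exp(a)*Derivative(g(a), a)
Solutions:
 g(a) = C1*exp(-exp(-a))


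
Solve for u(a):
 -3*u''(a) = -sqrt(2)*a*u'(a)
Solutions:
 u(a) = C1 + C2*erfi(2^(3/4)*sqrt(3)*a/6)


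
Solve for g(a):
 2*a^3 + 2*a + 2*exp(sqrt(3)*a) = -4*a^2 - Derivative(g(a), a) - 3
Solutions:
 g(a) = C1 - a^4/2 - 4*a^3/3 - a^2 - 3*a - 2*sqrt(3)*exp(sqrt(3)*a)/3


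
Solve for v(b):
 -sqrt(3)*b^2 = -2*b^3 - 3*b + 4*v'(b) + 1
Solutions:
 v(b) = C1 + b^4/8 - sqrt(3)*b^3/12 + 3*b^2/8 - b/4


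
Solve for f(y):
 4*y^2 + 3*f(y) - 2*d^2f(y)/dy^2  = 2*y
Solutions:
 f(y) = C1*exp(-sqrt(6)*y/2) + C2*exp(sqrt(6)*y/2) - 4*y^2/3 + 2*y/3 - 16/9


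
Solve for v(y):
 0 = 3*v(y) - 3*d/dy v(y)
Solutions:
 v(y) = C1*exp(y)


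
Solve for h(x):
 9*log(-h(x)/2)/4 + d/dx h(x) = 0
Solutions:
 4*Integral(1/(log(-_y) - log(2)), (_y, h(x)))/9 = C1 - x


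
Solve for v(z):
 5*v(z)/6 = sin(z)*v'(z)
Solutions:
 v(z) = C1*(cos(z) - 1)^(5/12)/(cos(z) + 1)^(5/12)


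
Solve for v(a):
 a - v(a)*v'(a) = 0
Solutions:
 v(a) = -sqrt(C1 + a^2)
 v(a) = sqrt(C1 + a^2)


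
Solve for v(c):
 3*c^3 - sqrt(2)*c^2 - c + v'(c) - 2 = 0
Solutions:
 v(c) = C1 - 3*c^4/4 + sqrt(2)*c^3/3 + c^2/2 + 2*c


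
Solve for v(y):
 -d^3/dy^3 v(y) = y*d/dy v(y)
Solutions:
 v(y) = C1 + Integral(C2*airyai(-y) + C3*airybi(-y), y)


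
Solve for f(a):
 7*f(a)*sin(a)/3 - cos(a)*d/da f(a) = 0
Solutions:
 f(a) = C1/cos(a)^(7/3)


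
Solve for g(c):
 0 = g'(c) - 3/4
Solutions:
 g(c) = C1 + 3*c/4


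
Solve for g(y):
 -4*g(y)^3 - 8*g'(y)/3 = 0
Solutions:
 g(y) = -sqrt(-1/(C1 - 3*y))
 g(y) = sqrt(-1/(C1 - 3*y))


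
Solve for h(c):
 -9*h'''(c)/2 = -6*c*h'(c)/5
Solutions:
 h(c) = C1 + Integral(C2*airyai(30^(2/3)*c/15) + C3*airybi(30^(2/3)*c/15), c)


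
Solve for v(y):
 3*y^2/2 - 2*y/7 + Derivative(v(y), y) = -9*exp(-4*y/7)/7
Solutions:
 v(y) = C1 - y^3/2 + y^2/7 + 9*exp(-4*y/7)/4


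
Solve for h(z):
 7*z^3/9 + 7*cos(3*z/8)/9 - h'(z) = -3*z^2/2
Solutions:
 h(z) = C1 + 7*z^4/36 + z^3/2 + 56*sin(3*z/8)/27


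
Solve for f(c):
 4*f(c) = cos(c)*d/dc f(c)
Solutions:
 f(c) = C1*(sin(c)^2 + 2*sin(c) + 1)/(sin(c)^2 - 2*sin(c) + 1)


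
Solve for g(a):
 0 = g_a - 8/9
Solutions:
 g(a) = C1 + 8*a/9


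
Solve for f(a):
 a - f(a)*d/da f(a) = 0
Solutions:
 f(a) = -sqrt(C1 + a^2)
 f(a) = sqrt(C1 + a^2)


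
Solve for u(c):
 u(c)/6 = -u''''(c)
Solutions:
 u(c) = (C1*sin(2^(1/4)*3^(3/4)*c/6) + C2*cos(2^(1/4)*3^(3/4)*c/6))*exp(-2^(1/4)*3^(3/4)*c/6) + (C3*sin(2^(1/4)*3^(3/4)*c/6) + C4*cos(2^(1/4)*3^(3/4)*c/6))*exp(2^(1/4)*3^(3/4)*c/6)


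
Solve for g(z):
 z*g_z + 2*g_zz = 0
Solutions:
 g(z) = C1 + C2*erf(z/2)


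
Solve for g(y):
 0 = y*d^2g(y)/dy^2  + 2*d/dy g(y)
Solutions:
 g(y) = C1 + C2/y


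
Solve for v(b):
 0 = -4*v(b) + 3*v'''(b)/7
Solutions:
 v(b) = C3*exp(28^(1/3)*3^(2/3)*b/3) + (C1*sin(28^(1/3)*3^(1/6)*b/2) + C2*cos(28^(1/3)*3^(1/6)*b/2))*exp(-28^(1/3)*3^(2/3)*b/6)


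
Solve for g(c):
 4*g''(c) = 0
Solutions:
 g(c) = C1 + C2*c


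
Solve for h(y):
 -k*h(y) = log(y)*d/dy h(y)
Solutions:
 h(y) = C1*exp(-k*li(y))


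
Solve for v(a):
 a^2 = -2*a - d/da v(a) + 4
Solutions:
 v(a) = C1 - a^3/3 - a^2 + 4*a


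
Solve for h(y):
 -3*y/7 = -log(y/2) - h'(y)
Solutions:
 h(y) = C1 + 3*y^2/14 - y*log(y) + y*log(2) + y


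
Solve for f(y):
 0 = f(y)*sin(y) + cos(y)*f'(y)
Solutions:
 f(y) = C1*cos(y)


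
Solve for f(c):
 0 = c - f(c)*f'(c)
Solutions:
 f(c) = -sqrt(C1 + c^2)
 f(c) = sqrt(C1 + c^2)


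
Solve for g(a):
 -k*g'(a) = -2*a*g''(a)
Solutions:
 g(a) = C1 + a^(re(k)/2 + 1)*(C2*sin(log(a)*Abs(im(k))/2) + C3*cos(log(a)*im(k)/2))


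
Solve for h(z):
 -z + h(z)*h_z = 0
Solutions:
 h(z) = -sqrt(C1 + z^2)
 h(z) = sqrt(C1 + z^2)


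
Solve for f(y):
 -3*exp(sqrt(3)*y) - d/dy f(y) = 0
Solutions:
 f(y) = C1 - sqrt(3)*exp(sqrt(3)*y)


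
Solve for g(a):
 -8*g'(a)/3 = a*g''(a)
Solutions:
 g(a) = C1 + C2/a^(5/3)


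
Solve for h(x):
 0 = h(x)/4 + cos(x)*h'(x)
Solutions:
 h(x) = C1*(sin(x) - 1)^(1/8)/(sin(x) + 1)^(1/8)


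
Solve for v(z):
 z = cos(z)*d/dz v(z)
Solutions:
 v(z) = C1 + Integral(z/cos(z), z)


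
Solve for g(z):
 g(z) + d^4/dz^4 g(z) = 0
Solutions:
 g(z) = (C1*sin(sqrt(2)*z/2) + C2*cos(sqrt(2)*z/2))*exp(-sqrt(2)*z/2) + (C3*sin(sqrt(2)*z/2) + C4*cos(sqrt(2)*z/2))*exp(sqrt(2)*z/2)


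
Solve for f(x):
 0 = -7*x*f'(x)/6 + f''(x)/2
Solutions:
 f(x) = C1 + C2*erfi(sqrt(42)*x/6)


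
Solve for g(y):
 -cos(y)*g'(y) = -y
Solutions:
 g(y) = C1 + Integral(y/cos(y), y)


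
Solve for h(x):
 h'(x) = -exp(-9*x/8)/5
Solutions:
 h(x) = C1 + 8*exp(-9*x/8)/45


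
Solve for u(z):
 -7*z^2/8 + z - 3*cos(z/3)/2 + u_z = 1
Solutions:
 u(z) = C1 + 7*z^3/24 - z^2/2 + z + 9*sin(z/3)/2


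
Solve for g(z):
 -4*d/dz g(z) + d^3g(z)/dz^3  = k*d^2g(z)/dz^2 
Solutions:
 g(z) = C1 + C2*exp(z*(k - sqrt(k^2 + 16))/2) + C3*exp(z*(k + sqrt(k^2 + 16))/2)


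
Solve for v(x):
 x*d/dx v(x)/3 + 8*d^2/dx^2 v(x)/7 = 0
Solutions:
 v(x) = C1 + C2*erf(sqrt(21)*x/12)


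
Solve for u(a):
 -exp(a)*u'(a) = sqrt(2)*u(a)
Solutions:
 u(a) = C1*exp(sqrt(2)*exp(-a))


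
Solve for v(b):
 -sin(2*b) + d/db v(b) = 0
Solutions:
 v(b) = C1 - cos(2*b)/2


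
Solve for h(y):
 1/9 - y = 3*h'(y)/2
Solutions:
 h(y) = C1 - y^2/3 + 2*y/27


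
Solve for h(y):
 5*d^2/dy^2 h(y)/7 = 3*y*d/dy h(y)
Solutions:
 h(y) = C1 + C2*erfi(sqrt(210)*y/10)


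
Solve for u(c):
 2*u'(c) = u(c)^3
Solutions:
 u(c) = -sqrt(-1/(C1 + c))
 u(c) = sqrt(-1/(C1 + c))


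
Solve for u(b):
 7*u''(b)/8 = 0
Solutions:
 u(b) = C1 + C2*b


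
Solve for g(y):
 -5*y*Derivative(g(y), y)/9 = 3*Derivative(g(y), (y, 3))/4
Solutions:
 g(y) = C1 + Integral(C2*airyai(-20^(1/3)*y/3) + C3*airybi(-20^(1/3)*y/3), y)


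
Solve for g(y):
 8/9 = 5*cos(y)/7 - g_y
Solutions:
 g(y) = C1 - 8*y/9 + 5*sin(y)/7


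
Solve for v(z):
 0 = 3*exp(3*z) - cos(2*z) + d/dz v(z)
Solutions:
 v(z) = C1 - exp(3*z) + sin(2*z)/2


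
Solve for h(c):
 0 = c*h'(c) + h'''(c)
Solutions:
 h(c) = C1 + Integral(C2*airyai(-c) + C3*airybi(-c), c)


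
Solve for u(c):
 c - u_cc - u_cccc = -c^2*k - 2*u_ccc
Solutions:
 u(c) = C1 + C4*exp(c) + c^4*k/12 + c^3*(4*k + 1)/6 + c^2*(3*k + 1) + c*(C2 + C3*exp(c))


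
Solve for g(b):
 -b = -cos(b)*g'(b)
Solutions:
 g(b) = C1 + Integral(b/cos(b), b)


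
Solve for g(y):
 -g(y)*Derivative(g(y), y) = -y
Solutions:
 g(y) = -sqrt(C1 + y^2)
 g(y) = sqrt(C1 + y^2)


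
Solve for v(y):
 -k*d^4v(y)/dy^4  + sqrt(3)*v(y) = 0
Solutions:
 v(y) = C1*exp(-3^(1/8)*y*(1/k)^(1/4)) + C2*exp(3^(1/8)*y*(1/k)^(1/4)) + C3*exp(-3^(1/8)*I*y*(1/k)^(1/4)) + C4*exp(3^(1/8)*I*y*(1/k)^(1/4))


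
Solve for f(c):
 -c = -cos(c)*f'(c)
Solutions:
 f(c) = C1 + Integral(c/cos(c), c)


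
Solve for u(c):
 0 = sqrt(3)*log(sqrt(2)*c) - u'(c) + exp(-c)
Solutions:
 u(c) = C1 + sqrt(3)*c*log(c) + sqrt(3)*c*(-1 + log(2)/2) - exp(-c)


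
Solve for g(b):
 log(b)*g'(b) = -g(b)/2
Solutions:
 g(b) = C1*exp(-li(b)/2)


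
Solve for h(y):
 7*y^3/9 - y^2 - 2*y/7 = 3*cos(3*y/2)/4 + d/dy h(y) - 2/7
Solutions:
 h(y) = C1 + 7*y^4/36 - y^3/3 - y^2/7 + 2*y/7 - sin(3*y/2)/2


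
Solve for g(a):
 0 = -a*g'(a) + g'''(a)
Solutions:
 g(a) = C1 + Integral(C2*airyai(a) + C3*airybi(a), a)


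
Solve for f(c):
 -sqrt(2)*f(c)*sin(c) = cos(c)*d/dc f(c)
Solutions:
 f(c) = C1*cos(c)^(sqrt(2))


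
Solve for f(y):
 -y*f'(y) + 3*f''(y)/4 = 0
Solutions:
 f(y) = C1 + C2*erfi(sqrt(6)*y/3)


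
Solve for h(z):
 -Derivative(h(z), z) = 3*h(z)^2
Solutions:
 h(z) = 1/(C1 + 3*z)


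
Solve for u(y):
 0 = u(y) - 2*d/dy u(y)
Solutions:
 u(y) = C1*exp(y/2)


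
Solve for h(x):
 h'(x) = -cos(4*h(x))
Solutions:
 h(x) = -asin((C1 + exp(8*x))/(C1 - exp(8*x)))/4 + pi/4
 h(x) = asin((C1 + exp(8*x))/(C1 - exp(8*x)))/4


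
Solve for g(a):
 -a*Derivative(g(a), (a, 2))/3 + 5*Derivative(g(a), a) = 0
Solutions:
 g(a) = C1 + C2*a^16


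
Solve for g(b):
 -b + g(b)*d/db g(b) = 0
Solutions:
 g(b) = -sqrt(C1 + b^2)
 g(b) = sqrt(C1 + b^2)


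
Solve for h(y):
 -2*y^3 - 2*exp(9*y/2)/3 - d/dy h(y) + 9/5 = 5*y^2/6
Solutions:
 h(y) = C1 - y^4/2 - 5*y^3/18 + 9*y/5 - 4*exp(9*y/2)/27


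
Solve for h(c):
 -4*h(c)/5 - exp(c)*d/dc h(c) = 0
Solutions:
 h(c) = C1*exp(4*exp(-c)/5)


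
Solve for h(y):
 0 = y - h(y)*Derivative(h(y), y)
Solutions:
 h(y) = -sqrt(C1 + y^2)
 h(y) = sqrt(C1 + y^2)


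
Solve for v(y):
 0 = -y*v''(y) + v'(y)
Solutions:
 v(y) = C1 + C2*y^2


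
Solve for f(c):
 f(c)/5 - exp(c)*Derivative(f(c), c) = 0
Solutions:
 f(c) = C1*exp(-exp(-c)/5)


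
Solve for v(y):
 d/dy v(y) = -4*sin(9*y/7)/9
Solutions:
 v(y) = C1 + 28*cos(9*y/7)/81


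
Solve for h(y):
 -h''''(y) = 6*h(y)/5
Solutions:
 h(y) = (C1*sin(10^(3/4)*3^(1/4)*y/10) + C2*cos(10^(3/4)*3^(1/4)*y/10))*exp(-10^(3/4)*3^(1/4)*y/10) + (C3*sin(10^(3/4)*3^(1/4)*y/10) + C4*cos(10^(3/4)*3^(1/4)*y/10))*exp(10^(3/4)*3^(1/4)*y/10)


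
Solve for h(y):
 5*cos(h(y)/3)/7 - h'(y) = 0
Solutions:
 -5*y/7 - 3*log(sin(h(y)/3) - 1)/2 + 3*log(sin(h(y)/3) + 1)/2 = C1


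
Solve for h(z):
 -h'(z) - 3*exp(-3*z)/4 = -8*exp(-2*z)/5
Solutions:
 h(z) = C1 - 4*exp(-2*z)/5 + exp(-3*z)/4


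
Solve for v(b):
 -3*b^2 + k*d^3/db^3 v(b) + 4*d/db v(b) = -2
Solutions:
 v(b) = C1 + C2*exp(-2*b*sqrt(-1/k)) + C3*exp(2*b*sqrt(-1/k)) + b^3/4 - 3*b*k/8 - b/2


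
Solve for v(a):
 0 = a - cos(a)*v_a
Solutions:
 v(a) = C1 + Integral(a/cos(a), a)


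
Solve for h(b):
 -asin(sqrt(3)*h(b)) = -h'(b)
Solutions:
 Integral(1/asin(sqrt(3)*_y), (_y, h(b))) = C1 + b


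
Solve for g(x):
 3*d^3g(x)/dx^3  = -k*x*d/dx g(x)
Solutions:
 g(x) = C1 + Integral(C2*airyai(3^(2/3)*x*(-k)^(1/3)/3) + C3*airybi(3^(2/3)*x*(-k)^(1/3)/3), x)


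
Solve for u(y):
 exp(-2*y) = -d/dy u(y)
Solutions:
 u(y) = C1 + exp(-2*y)/2


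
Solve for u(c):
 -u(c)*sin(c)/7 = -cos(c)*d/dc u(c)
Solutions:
 u(c) = C1/cos(c)^(1/7)


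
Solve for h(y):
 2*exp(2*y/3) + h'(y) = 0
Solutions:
 h(y) = C1 - 3*exp(2*y/3)


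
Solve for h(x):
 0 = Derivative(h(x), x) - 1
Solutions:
 h(x) = C1 + x


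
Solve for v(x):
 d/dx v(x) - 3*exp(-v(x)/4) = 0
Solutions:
 v(x) = 4*log(C1 + 3*x/4)


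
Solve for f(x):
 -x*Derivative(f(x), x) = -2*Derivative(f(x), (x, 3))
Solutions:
 f(x) = C1 + Integral(C2*airyai(2^(2/3)*x/2) + C3*airybi(2^(2/3)*x/2), x)


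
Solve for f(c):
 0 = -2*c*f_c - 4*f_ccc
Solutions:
 f(c) = C1 + Integral(C2*airyai(-2^(2/3)*c/2) + C3*airybi(-2^(2/3)*c/2), c)


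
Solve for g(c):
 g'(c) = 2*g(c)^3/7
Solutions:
 g(c) = -sqrt(14)*sqrt(-1/(C1 + 2*c))/2
 g(c) = sqrt(14)*sqrt(-1/(C1 + 2*c))/2


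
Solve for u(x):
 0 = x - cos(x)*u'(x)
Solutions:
 u(x) = C1 + Integral(x/cos(x), x)


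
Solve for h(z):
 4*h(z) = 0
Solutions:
 h(z) = 0


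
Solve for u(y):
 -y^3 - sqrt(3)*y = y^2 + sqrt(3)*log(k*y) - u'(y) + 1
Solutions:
 u(y) = C1 + y^4/4 + y^3/3 + sqrt(3)*y^2/2 + sqrt(3)*y*log(k*y) + y*(1 - sqrt(3))


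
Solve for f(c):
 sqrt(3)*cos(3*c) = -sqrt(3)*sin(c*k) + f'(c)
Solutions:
 f(c) = C1 + sqrt(3)*sin(3*c)/3 - sqrt(3)*cos(c*k)/k


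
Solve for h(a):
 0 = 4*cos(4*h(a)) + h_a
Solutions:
 h(a) = -asin((C1 + exp(32*a))/(C1 - exp(32*a)))/4 + pi/4
 h(a) = asin((C1 + exp(32*a))/(C1 - exp(32*a)))/4


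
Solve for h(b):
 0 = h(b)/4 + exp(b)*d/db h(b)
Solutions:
 h(b) = C1*exp(exp(-b)/4)


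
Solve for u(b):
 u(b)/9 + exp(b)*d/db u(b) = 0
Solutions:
 u(b) = C1*exp(exp(-b)/9)


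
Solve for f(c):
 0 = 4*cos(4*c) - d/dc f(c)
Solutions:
 f(c) = C1 + sin(4*c)


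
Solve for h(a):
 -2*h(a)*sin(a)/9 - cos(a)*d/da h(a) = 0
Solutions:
 h(a) = C1*cos(a)^(2/9)


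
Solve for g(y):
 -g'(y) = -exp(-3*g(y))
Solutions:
 g(y) = log(C1 + 3*y)/3
 g(y) = log((-3^(1/3) - 3^(5/6)*I)*(C1 + y)^(1/3)/2)
 g(y) = log((-3^(1/3) + 3^(5/6)*I)*(C1 + y)^(1/3)/2)


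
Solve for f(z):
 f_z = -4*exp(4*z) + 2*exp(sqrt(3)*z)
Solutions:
 f(z) = C1 - exp(4*z) + 2*sqrt(3)*exp(sqrt(3)*z)/3


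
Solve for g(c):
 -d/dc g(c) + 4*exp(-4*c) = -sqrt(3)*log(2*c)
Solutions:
 g(c) = C1 + sqrt(3)*c*log(c) + sqrt(3)*c*(-1 + log(2)) - exp(-4*c)


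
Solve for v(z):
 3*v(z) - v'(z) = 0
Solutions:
 v(z) = C1*exp(3*z)


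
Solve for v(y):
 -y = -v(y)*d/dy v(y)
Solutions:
 v(y) = -sqrt(C1 + y^2)
 v(y) = sqrt(C1 + y^2)


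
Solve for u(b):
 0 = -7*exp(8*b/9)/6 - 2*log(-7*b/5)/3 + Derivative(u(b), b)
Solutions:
 u(b) = C1 + 2*b*log(-b)/3 + 2*b*(-log(5) - 1 + log(7))/3 + 21*exp(8*b/9)/16


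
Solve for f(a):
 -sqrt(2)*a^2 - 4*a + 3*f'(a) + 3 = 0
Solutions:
 f(a) = C1 + sqrt(2)*a^3/9 + 2*a^2/3 - a


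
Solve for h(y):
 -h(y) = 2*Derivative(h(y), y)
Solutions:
 h(y) = C1*exp(-y/2)


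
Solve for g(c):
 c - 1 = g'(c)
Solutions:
 g(c) = C1 + c^2/2 - c


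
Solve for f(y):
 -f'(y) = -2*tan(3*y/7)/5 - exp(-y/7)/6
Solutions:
 f(y) = C1 + 7*log(tan(3*y/7)^2 + 1)/15 - 7*exp(-y/7)/6


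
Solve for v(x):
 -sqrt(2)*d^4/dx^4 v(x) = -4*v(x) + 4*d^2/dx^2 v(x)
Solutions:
 v(x) = C1*exp(-2^(1/4)*x*sqrt(-1 + sqrt(1 + sqrt(2)))) + C2*exp(2^(1/4)*x*sqrt(-1 + sqrt(1 + sqrt(2)))) + C3*sin(2^(1/4)*x*sqrt(1 + sqrt(1 + sqrt(2)))) + C4*cosh(2^(1/4)*x*sqrt(-sqrt(1 + sqrt(2)) - 1))


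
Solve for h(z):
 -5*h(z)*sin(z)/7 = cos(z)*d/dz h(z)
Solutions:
 h(z) = C1*cos(z)^(5/7)


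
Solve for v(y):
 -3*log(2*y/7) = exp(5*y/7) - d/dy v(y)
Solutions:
 v(y) = C1 + 3*y*log(y) + 3*y*(-log(7) - 1 + log(2)) + 7*exp(5*y/7)/5


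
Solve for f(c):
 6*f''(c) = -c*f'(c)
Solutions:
 f(c) = C1 + C2*erf(sqrt(3)*c/6)


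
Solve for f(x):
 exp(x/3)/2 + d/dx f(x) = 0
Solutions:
 f(x) = C1 - 3*exp(x/3)/2


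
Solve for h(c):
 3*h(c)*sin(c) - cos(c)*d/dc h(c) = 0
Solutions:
 h(c) = C1/cos(c)^3


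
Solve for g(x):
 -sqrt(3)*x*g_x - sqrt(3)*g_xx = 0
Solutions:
 g(x) = C1 + C2*erf(sqrt(2)*x/2)


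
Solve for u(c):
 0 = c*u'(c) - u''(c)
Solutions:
 u(c) = C1 + C2*erfi(sqrt(2)*c/2)


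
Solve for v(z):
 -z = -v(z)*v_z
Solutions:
 v(z) = -sqrt(C1 + z^2)
 v(z) = sqrt(C1 + z^2)


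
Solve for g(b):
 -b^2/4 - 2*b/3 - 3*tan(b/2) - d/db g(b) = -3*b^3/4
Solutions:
 g(b) = C1 + 3*b^4/16 - b^3/12 - b^2/3 + 6*log(cos(b/2))


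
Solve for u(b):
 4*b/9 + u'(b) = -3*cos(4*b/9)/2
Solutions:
 u(b) = C1 - 2*b^2/9 - 27*sin(4*b/9)/8


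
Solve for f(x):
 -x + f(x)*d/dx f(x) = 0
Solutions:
 f(x) = -sqrt(C1 + x^2)
 f(x) = sqrt(C1 + x^2)


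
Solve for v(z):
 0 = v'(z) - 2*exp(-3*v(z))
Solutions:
 v(z) = log(C1 + 6*z)/3
 v(z) = log((-3^(1/3) - 3^(5/6)*I)*(C1 + 2*z)^(1/3)/2)
 v(z) = log((-3^(1/3) + 3^(5/6)*I)*(C1 + 2*z)^(1/3)/2)


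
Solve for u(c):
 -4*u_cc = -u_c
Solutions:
 u(c) = C1 + C2*exp(c/4)


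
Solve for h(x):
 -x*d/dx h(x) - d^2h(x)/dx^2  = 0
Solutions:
 h(x) = C1 + C2*erf(sqrt(2)*x/2)


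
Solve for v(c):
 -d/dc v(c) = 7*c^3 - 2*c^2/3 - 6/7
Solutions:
 v(c) = C1 - 7*c^4/4 + 2*c^3/9 + 6*c/7


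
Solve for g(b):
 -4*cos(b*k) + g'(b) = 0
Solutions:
 g(b) = C1 + 4*sin(b*k)/k


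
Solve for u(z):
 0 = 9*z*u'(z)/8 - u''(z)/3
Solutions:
 u(z) = C1 + C2*erfi(3*sqrt(3)*z/4)


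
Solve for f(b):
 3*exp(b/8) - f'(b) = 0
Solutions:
 f(b) = C1 + 24*exp(b/8)


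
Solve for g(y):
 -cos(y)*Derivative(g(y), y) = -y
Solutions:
 g(y) = C1 + Integral(y/cos(y), y)


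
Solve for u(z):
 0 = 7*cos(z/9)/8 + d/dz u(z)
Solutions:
 u(z) = C1 - 63*sin(z/9)/8


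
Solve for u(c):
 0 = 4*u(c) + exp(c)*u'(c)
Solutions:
 u(c) = C1*exp(4*exp(-c))


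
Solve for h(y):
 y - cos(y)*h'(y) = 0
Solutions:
 h(y) = C1 + Integral(y/cos(y), y)


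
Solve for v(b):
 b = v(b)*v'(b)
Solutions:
 v(b) = -sqrt(C1 + b^2)
 v(b) = sqrt(C1 + b^2)


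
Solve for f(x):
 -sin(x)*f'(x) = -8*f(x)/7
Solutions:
 f(x) = C1*(cos(x) - 1)^(4/7)/(cos(x) + 1)^(4/7)


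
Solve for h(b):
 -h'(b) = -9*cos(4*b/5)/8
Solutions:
 h(b) = C1 + 45*sin(4*b/5)/32


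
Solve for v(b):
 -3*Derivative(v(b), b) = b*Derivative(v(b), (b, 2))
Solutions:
 v(b) = C1 + C2/b^2


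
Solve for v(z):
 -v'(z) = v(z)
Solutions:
 v(z) = C1*exp(-z)


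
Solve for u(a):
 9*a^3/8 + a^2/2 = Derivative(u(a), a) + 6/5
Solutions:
 u(a) = C1 + 9*a^4/32 + a^3/6 - 6*a/5


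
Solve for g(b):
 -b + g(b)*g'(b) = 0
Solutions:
 g(b) = -sqrt(C1 + b^2)
 g(b) = sqrt(C1 + b^2)


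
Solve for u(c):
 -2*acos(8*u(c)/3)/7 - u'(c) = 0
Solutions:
 Integral(1/acos(8*_y/3), (_y, u(c))) = C1 - 2*c/7


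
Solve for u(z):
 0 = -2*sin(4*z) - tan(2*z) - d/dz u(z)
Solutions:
 u(z) = C1 + log(cos(2*z))/2 + cos(4*z)/2


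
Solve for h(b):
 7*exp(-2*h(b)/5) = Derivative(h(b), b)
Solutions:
 h(b) = 5*log(-sqrt(C1 + 7*b)) - 5*log(5) + 5*log(10)/2
 h(b) = 5*log(C1 + 7*b)/2 - 5*log(5) + 5*log(10)/2


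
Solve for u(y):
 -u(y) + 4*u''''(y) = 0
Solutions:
 u(y) = C1*exp(-sqrt(2)*y/2) + C2*exp(sqrt(2)*y/2) + C3*sin(sqrt(2)*y/2) + C4*cos(sqrt(2)*y/2)


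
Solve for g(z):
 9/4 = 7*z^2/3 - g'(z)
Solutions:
 g(z) = C1 + 7*z^3/9 - 9*z/4


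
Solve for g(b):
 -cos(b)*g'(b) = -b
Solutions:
 g(b) = C1 + Integral(b/cos(b), b)


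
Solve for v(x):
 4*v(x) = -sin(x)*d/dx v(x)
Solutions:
 v(x) = C1*(cos(x)^2 + 2*cos(x) + 1)/(cos(x)^2 - 2*cos(x) + 1)


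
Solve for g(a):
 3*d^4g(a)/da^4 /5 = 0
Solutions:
 g(a) = C1 + C2*a + C3*a^2 + C4*a^3


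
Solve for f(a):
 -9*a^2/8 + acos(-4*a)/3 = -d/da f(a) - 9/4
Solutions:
 f(a) = C1 + 3*a^3/8 - a*acos(-4*a)/3 - 9*a/4 - sqrt(1 - 16*a^2)/12


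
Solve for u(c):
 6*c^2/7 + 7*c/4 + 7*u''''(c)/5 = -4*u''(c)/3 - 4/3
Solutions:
 u(c) = C1 + C2*c + C3*sin(2*sqrt(105)*c/21) + C4*cos(2*sqrt(105)*c/21) - 3*c^4/56 - 7*c^3/32 + 7*c^2/40


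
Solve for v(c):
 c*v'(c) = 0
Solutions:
 v(c) = C1


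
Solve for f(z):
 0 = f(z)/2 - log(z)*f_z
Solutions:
 f(z) = C1*exp(li(z)/2)


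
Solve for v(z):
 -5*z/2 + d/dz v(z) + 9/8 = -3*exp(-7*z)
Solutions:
 v(z) = C1 + 5*z^2/4 - 9*z/8 + 3*exp(-7*z)/7


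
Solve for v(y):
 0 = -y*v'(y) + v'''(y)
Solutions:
 v(y) = C1 + Integral(C2*airyai(y) + C3*airybi(y), y)


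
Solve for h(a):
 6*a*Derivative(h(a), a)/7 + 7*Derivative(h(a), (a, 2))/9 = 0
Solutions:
 h(a) = C1 + C2*erf(3*sqrt(3)*a/7)


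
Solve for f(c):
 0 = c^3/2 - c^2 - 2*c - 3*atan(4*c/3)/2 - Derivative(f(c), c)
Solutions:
 f(c) = C1 + c^4/8 - c^3/3 - c^2 - 3*c*atan(4*c/3)/2 + 9*log(16*c^2 + 9)/16


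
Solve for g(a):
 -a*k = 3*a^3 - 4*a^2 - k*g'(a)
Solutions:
 g(a) = C1 + 3*a^4/(4*k) - 4*a^3/(3*k) + a^2/2


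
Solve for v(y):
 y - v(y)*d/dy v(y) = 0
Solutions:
 v(y) = -sqrt(C1 + y^2)
 v(y) = sqrt(C1 + y^2)


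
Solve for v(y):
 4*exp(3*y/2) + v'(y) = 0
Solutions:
 v(y) = C1 - 8*exp(3*y/2)/3
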